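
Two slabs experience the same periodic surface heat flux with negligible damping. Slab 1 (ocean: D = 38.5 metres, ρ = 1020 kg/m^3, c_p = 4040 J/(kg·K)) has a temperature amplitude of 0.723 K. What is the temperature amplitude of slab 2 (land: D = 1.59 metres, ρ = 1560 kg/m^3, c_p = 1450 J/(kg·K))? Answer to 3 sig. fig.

C_ocean = 1.59×10^8 J/(m²·K); C_land = 3.60×10^6 J/(m²·K).
A ∝ 1/C ⇒ A_land = A_ocean × C_ocean/C_land = 0.723 × 44.1 = 31.9 K.

31.9 K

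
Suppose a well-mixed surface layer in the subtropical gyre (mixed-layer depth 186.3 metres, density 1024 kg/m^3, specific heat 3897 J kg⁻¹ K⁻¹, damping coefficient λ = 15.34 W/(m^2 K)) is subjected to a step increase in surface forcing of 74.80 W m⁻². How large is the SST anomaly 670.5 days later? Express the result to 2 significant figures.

3.4 K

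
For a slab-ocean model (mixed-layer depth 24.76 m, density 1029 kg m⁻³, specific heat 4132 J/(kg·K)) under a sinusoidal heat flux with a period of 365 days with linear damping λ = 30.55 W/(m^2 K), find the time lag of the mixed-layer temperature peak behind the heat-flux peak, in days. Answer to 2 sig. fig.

35 days

Areal heat capacity C = ρ c_p D = 1029 × 4132 × 24.76 = 1.05×10^8 J/(m²·K).
ω = 2π / 3.15×10^7 s = 1.99×10^-7 s⁻¹.
Phase lag φ = arctan(Cω/λ) = arctan(21.0/30.55) = 0.602 rad.
Time lag = φ / ω = 0.602 / 1.99×10^-7 = 3.02×10^6 s = 35.0 days.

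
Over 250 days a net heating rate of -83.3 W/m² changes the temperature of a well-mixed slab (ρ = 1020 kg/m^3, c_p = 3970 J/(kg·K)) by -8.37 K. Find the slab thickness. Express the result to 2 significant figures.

53 m

Heat input Q = F Δt = -83.3 × 2.16×10^7 s = -1.80×10^9 J/m².
Required areal heat capacity C = Q / ΔT = 2.15×10^8 J/(m²·K).
Depth D = C / (ρ c_p) = 2.15×10^8 / (1020 × 3970) = 53.1 m.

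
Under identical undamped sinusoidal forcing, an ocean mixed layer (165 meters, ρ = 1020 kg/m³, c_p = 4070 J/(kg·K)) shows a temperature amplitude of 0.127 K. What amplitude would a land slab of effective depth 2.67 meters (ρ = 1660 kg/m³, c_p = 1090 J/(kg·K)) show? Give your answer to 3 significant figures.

18.0 K

C_ocean = 6.85×10^8 J/(m²·K); C_land = 4.83×10^6 J/(m²·K).
A ∝ 1/C ⇒ A_land = A_ocean × C_ocean/C_land = 0.127 × 142 = 18.0 K.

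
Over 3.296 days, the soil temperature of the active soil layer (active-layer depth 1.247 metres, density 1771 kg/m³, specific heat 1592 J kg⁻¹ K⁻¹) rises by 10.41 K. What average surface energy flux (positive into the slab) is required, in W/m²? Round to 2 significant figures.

Areal heat capacity C = ρ c_p D = 1771 × 1592 × 1.247 = 3.52×10^6 J m⁻² K⁻¹.
Required heat per unit area: Q = C ΔT = 3.52×10^6 × 10.41 = 3.66×10^7 J/m².
Flux F = Q / Δt = 3.66×10^7 / 2.85×10^5 s = 129 W/m².

130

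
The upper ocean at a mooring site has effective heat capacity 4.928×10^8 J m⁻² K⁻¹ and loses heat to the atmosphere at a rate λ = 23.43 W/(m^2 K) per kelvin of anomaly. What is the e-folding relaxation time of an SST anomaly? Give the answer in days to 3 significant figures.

Areal heat capacity C = 4.928×10^8 J m⁻² K⁻¹ (given).
Relaxation time τ = C / λ = 4.93×10^8 / 23.43 = 2.10×10^7 s.
In days: 2.10×10^7 s / (86400 s/day) = 243 days.

243 days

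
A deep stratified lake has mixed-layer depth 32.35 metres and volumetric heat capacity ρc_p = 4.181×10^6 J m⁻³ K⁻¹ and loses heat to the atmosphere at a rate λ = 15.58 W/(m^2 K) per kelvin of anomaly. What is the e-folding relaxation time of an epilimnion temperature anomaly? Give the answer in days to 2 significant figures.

100 days

Areal heat capacity C = ρc_p × D = 4.181×10^6 × 32.35 = 1.35×10^8 J/(m²·K).
Relaxation time τ = C / λ = 1.35×10^8 / 15.58 = 8.68×10^6 s.
In days: 8.68×10^6 s / (86400 s/day) = 100 days.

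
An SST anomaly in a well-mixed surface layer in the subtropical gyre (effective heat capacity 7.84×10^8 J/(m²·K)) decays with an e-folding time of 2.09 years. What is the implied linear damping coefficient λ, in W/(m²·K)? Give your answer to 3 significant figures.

11.9

Areal heat capacity C = 7.84×10^8 J/(m²·K) (given).
τ = 2.09 years = 6.60×10^7 s.
λ = C / τ = 7.84×10^8 / 6.60×10^7 = 11.9 W/(m²·K).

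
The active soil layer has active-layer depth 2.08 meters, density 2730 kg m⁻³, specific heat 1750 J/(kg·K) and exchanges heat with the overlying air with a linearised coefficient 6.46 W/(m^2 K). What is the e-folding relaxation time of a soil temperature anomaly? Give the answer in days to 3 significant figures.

17.8 days

Areal heat capacity C = ρ c_p D = 2730 × 1750 × 2.08 = 9.94×10^6 J/(m^2 K).
Relaxation time τ = C / λ = 9.94×10^6 / 6.46 = 1.54×10^6 s.
In days: 1.54×10^6 s / (86400 s/day) = 17.8 days.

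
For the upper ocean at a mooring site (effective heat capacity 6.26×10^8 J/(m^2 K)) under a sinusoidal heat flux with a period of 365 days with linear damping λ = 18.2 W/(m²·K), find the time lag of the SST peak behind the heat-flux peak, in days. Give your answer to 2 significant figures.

83 days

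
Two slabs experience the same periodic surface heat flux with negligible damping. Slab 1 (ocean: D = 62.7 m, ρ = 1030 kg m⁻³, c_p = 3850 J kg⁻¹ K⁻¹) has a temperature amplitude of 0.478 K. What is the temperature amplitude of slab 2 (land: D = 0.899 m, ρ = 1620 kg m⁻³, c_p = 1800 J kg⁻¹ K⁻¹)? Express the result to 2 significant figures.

C_ocean = 2.49×10^8 J/(m²·K); C_land = 2.62×10^6 J/(m²·K).
A ∝ 1/C ⇒ A_land = A_ocean × C_ocean/C_land = 0.478 × 94.8 = 45.3 K.

45 K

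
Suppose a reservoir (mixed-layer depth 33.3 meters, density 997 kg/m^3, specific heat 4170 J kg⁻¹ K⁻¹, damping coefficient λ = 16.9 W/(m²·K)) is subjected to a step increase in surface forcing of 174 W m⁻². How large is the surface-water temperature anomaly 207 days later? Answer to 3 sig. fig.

9.14 K

Areal heat capacity C = ρ c_p D = 997 × 4170 × 33.3 = 1.38×10^8 J m⁻² K⁻¹.
τ = C / λ = 1.38×10^8 / 16.9 = 8.19×10^6 s.
Equilibrium anomaly ΔT_eq = F / λ = 174 / 16.9 = 10.3 K.
t = 207 days = 1.79×10^7 s, so t/τ = 2.18.
ΔT(t) = ΔT_eq (1 − e^(−t/τ)) = 10.3 × (1 − e^−2.18) = 9.14 K.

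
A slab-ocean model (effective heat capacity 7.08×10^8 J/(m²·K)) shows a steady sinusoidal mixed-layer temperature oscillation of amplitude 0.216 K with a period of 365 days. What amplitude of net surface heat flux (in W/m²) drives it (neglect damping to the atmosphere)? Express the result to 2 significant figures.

30

Areal heat capacity C = 7.08×10^8 J/(m²·K) (given).
ω = 2π / 3.15×10^7 s = 1.99×10^-7 s⁻¹.
Cω = 7.08×10^8 × 1.99×10^-7 = 141 W/(m²·K).
F₀ = A × Cω = 0.216 × 141 = 30.5 W/m².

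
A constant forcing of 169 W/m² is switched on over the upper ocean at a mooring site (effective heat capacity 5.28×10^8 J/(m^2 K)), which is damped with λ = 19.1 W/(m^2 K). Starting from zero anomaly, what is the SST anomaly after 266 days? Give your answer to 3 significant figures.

5.00 K

Areal heat capacity C = 5.28×10^8 J/(m^2 K) (given).
τ = C / λ = 5.28×10^8 / 19.1 = 2.76×10^7 s.
Equilibrium anomaly ΔT_eq = F / λ = 169 / 19.1 = 8.85 K.
t = 266 days = 2.30×10^7 s, so t/τ = 0.831.
ΔT(t) = ΔT_eq (1 − e^(−t/τ)) = 8.85 × (1 − e^−0.831) = 5.00 K.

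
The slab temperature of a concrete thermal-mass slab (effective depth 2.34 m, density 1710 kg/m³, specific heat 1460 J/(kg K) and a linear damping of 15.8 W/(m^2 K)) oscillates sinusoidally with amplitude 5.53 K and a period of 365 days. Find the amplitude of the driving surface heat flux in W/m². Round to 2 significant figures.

88

Areal heat capacity C = ρ c_p D = 1710 × 1460 × 2.34 = 5.84×10^6 J m⁻² K⁻¹.
ω = 2π / 3.15×10^7 s = 1.99×10^-7 s⁻¹.
√((Cω)² + λ²) = √((1.16)² + 15.8²) = 15.8 W/(m²·K).
F₀ = A × √((Cω)²+λ²) = 5.53 × 15.8 = 87.6 W/m².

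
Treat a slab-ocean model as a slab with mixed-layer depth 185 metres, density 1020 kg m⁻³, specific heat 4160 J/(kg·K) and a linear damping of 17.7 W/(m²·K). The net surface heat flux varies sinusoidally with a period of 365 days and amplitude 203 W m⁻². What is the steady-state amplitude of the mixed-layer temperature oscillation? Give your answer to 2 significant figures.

1.3 K

Areal heat capacity C = ρ c_p D = 1020 × 4160 × 185 = 7.85×10^8 J m⁻² K⁻¹.
Angular frequency ω = 2π / T = 2π / 3.15×10^7 s = 1.99×10^-7 s⁻¹.
√((Cω)² + λ²) = √((156)² + 17.7²) = 157 W/(m²·K).
Amplitude A = F₀ / √((Cω)²+λ²) = 203 / 157 = 1.29 K.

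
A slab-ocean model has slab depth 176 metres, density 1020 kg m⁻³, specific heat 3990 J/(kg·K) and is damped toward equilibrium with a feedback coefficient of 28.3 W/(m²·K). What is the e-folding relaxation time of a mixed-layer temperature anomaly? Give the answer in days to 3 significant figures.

Areal heat capacity C = ρ c_p D = 1020 × 3990 × 176 = 7.16×10^8 J m⁻² K⁻¹.
Relaxation time τ = C / λ = 7.16×10^8 / 28.3 = 2.53×10^7 s.
In days: 2.53×10^7 s / (86400 s/day) = 293 days.

293 days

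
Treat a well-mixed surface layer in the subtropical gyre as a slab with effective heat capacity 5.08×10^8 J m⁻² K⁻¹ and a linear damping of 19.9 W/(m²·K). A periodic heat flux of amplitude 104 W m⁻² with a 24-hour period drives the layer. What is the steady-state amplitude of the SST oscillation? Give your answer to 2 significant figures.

0.0028 K

Areal heat capacity C = 5.08×10^8 J m⁻² K⁻¹ (given).
Angular frequency ω = 2π / T = 2π / 86400 s = 7.27×10^-5 s⁻¹.
√((Cω)² + λ²) = √((36900)² + 19.9²) = 36900 W/(m²·K).
Amplitude A = F₀ / √((Cω)²+λ²) = 104 / 36900 = 0.00282 K.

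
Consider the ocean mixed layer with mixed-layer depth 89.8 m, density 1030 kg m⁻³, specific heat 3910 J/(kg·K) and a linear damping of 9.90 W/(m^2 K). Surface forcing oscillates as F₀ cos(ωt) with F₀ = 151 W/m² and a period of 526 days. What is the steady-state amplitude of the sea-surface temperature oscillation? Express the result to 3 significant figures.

Areal heat capacity C = ρ c_p D = 1030 × 3910 × 89.8 = 3.62×10^8 J/(m²·K).
Angular frequency ω = 2π / T = 2π / 4.54×10^7 s = 1.38×10^-7 s⁻¹.
√((Cω)² + λ²) = √((50.0)² + 9.90²) = 51.0 W/(m²·K).
Amplitude A = F₀ / √((Cω)²+λ²) = 151 / 51.0 = 2.96 K.

2.96 K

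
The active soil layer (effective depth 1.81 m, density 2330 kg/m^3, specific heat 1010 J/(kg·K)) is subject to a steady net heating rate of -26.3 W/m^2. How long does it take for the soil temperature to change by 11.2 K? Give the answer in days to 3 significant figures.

Areal heat capacity C = ρ c_p D = 2330 × 1010 × 1.81 = 4.26×10^6 J/(m²·K).
Time required: Δt = C ΔT / F = 4.26×10^6 × -11.2 / -26.3 = 1.81×10^6 s.
In days: 1.81×10^6 s / (86400 s/day) = 21.0 days.

21.0 days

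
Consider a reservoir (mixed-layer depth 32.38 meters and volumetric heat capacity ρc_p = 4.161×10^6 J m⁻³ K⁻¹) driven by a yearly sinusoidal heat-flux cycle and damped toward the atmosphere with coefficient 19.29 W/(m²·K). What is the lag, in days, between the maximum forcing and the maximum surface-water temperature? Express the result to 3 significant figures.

55.1 days

Areal heat capacity C = ρc_p × D = 4.161×10^6 × 32.38 = 1.35×10^8 J/(m^2 K).
ω = 2π / 3.15×10^7 s = 1.99×10^-7 s⁻¹.
Phase lag φ = arctan(Cω/λ) = arctan(26.8/19.29) = 0.948 rad.
Time lag = φ / ω = 0.948 / 1.99×10^-7 = 4.76×10^6 s = 55.1 days.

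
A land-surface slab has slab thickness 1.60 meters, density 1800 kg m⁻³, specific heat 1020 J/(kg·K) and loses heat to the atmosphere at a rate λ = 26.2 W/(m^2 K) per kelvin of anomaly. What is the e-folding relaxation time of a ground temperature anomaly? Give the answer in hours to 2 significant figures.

31 hours

Areal heat capacity C = ρ c_p D = 1800 × 1020 × 1.60 = 2.94×10^6 J/(m^2 K).
Relaxation time τ = C / λ = 2.94×10^6 / 26.2 = 1.12×10^5 s.
In hours: 1.12×10^5 s / (3600 s/hour) = 31.1 hours.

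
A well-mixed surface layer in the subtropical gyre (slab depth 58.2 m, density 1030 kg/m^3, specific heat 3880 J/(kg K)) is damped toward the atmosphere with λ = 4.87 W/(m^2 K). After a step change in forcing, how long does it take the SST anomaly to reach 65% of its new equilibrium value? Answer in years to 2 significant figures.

1.6 years

Areal heat capacity C = ρ c_p D = 1030 × 3880 × 58.2 = 2.33×10^8 J/(m²·K).
τ = C / λ = 2.33×10^8 / 4.87 = 4.78×10^7 s.
Fraction reached: 1 − e^(−t/τ) = 0.65 ⇒ t = −τ ln(1 − 0.65) = τ × 1.05.
t = 5.01×10^7 s = 1.59 years.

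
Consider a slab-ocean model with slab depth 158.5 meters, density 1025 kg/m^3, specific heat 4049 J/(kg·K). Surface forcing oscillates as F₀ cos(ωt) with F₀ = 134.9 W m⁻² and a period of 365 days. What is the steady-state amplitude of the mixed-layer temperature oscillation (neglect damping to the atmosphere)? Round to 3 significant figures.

1.03 K

Areal heat capacity C = ρ c_p D = 1025 × 4049 × 158.5 = 6.58×10^8 J m⁻² K⁻¹.
Angular frequency ω = 2π / T = 2π / 3.15×10^7 s = 1.99×10^-7 s⁻¹.
Cω = 6.58×10^8 × 1.99×10^-7 = 131 W/(m²·K).
Amplitude A = F₀ / (Cω) = 134.9 / 131 = 1.03 K.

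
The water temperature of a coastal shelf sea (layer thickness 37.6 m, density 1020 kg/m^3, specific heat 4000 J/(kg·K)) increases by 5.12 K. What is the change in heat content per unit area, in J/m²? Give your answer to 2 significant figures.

Areal heat capacity C = ρ c_p D = 1020 × 4000 × 37.6 = 1.53×10^8 J m⁻² K⁻¹.
ΔQ = C ΔT = 1.53×10^8 × 5.12 = 7.85×10^8 J/m².

7.9×10^8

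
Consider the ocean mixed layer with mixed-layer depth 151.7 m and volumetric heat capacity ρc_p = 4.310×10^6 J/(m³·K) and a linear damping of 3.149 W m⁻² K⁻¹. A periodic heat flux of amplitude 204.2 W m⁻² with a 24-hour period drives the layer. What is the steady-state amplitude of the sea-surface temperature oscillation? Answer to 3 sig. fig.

0.00429 K

Areal heat capacity C = ρc_p × D = 4.310×10^6 × 151.7 = 6.54×10^8 J/(m²·K).
Angular frequency ω = 2π / T = 2π / 86400 s = 7.27×10^-5 s⁻¹.
√((Cω)² + λ²) = √((47500)² + 3.149²) = 47500 W/(m²·K).
Amplitude A = F₀ / √((Cω)²+λ²) = 204.2 / 47500 = 0.00429 K.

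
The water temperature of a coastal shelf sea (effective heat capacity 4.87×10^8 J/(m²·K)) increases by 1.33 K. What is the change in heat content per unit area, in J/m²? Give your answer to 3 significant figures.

6.48×10^8

Areal heat capacity C = 4.87×10^8 J/(m²·K) (given).
ΔQ = C ΔT = 4.87×10^8 × 1.33 = 6.48×10^8 J/m².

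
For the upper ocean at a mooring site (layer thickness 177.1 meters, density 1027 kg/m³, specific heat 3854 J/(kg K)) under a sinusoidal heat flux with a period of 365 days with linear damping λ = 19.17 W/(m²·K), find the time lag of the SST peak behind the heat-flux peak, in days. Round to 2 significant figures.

83 days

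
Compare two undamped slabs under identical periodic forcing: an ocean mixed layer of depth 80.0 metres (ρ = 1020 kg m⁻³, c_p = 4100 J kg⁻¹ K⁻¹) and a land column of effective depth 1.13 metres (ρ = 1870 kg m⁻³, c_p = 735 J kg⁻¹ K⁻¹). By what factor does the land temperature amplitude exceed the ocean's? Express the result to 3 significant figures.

215

C_ocean = 1020 × 4100 × 80.0 = 3.35×10^8 J/(m²·K).
C_land = 1870 × 735 × 1.13 = 1.55×10^6 J/(m²·K).
Undamped amplitude ∝ 1/C, so A_land/A_ocean = C_ocean/C_land = 215.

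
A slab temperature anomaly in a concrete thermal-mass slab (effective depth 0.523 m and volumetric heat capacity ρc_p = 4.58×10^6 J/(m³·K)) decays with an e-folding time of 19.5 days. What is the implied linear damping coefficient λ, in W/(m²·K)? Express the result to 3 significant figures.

Areal heat capacity C = ρc_p × D = 4.58×10^6 × 0.523 = 2.40×10^6 J/(m^2 K).
τ = 19.5 days = 1.68×10^6 s.
λ = C / τ = 2.40×10^6 / 1.68×10^6 = 1.42 W/(m²·K).

1.42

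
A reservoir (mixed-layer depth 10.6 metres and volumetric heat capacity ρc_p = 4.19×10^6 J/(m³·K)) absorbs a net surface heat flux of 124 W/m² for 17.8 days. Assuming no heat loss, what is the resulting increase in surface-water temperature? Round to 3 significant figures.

4.29 K

Areal heat capacity C = ρc_p × D = 4.19×10^6 × 10.6 = 4.44×10^7 J/(m²·K).
Net heat input Q = F Δt = 124 × (17.8 days × 86400 s/day) = 1.91×10^8 J/m².
ΔT = Q / C = 1.91×10^8 / 4.44×10^7 = 4.29 K.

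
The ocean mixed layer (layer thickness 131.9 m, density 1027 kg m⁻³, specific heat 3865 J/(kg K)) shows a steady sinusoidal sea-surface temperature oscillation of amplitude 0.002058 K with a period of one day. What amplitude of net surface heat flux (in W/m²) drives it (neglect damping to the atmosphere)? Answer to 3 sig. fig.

78.4

Areal heat capacity C = ρ c_p D = 1027 × 3865 × 131.9 = 5.24×10^8 J/(m^2 K).
ω = 2π / 86400 s = 7.27×10^-5 s⁻¹.
Cω = 5.24×10^8 × 7.27×10^-5 = 38100 W/(m²·K).
F₀ = A × Cω = 0.002058 × 38100 = 78.4 W/m².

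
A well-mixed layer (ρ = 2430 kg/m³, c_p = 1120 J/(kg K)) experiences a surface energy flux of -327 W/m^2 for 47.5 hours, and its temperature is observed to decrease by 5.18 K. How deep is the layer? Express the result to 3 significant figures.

3.97 m

Heat input Q = F Δt = -327 × 1.71×10^5 s = -5.59×10^7 J/m².
Required areal heat capacity C = Q / ΔT = 1.08×10^7 J/(m²·K).
Depth D = C / (ρ c_p) = 1.08×10^7 / (2430 × 1120) = 3.97 m.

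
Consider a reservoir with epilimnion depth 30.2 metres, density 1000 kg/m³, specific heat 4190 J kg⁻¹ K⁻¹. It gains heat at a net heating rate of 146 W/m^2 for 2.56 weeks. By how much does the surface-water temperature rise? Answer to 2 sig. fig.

1.8 K

Areal heat capacity C = ρ c_p D = 1000 × 4190 × 30.2 = 1.27×10^8 J/(m²·K).
Net heat input Q = F Δt = 146 × (2.56 weeks × 6.048×10^5 s/week) = 2.26×10^8 J/m².
ΔT = Q / C = 2.26×10^8 / 1.27×10^8 = 1.79 K.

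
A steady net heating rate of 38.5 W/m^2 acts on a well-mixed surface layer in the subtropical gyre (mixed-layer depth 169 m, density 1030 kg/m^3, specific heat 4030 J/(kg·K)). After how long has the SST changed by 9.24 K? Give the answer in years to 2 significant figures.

Areal heat capacity C = ρ c_p D = 1030 × 4030 × 169 = 7.02×10^8 J/(m²·K).
Time required: Δt = C ΔT / F = 7.02×10^8 × 9.24 / 38.5 = 1.68×10^8 s.
In years: 1.68×10^8 s / (3.156×10^7 s/year) = 5.34 years.

5.3 years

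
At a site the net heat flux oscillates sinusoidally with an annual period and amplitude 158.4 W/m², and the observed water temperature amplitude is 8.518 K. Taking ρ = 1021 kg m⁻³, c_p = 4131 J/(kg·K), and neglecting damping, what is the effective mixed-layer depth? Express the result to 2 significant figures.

ω = 2π / 3.15×10^7 s = 1.99×10^-7 s⁻¹.
Required C = F₀ / (A ω) = 158.4 / (8.518 × 1.99×10^-7) = 9.33×10^7 J/(m²·K).
D = C / (ρ c_p) = 9.33×10^7 / (1021 × 4131) = 22.1 m.

22 m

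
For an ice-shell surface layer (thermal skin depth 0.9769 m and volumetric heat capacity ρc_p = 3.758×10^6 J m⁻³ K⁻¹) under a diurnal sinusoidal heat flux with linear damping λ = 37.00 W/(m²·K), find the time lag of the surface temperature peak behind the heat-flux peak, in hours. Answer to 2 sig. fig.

Areal heat capacity C = ρc_p × D = 3.758×10^6 × 0.9769 = 3.67×10^6 J m⁻² K⁻¹.
ω = 2π / 86400 s = 7.27×10^-5 s⁻¹.
Phase lag φ = arctan(Cω/λ) = arctan(267/37.00) = 1.43 rad.
Time lag = φ / ω = 1.43 / 7.27×10^-5 = 19700 s = 5.47 hours.

5.5 hours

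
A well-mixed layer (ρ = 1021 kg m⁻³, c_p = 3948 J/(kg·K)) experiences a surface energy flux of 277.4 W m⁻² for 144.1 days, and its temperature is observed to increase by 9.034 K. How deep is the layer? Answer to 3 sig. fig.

Heat input Q = F Δt = 277.4 × 1.25×10^7 s = 3.45×10^9 J/m².
Required areal heat capacity C = Q / ΔT = 3.82×10^8 J/(m²·K).
Depth D = C / (ρ c_p) = 3.82×10^8 / (1021 × 3948) = 94.8 m.

94.8 m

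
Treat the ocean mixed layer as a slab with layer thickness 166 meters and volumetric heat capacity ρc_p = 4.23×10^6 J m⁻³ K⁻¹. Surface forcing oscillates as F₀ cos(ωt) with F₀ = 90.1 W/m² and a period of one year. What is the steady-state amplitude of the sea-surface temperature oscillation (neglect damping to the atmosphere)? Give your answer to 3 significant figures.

Areal heat capacity C = ρc_p × D = 4.23×10^6 × 166 = 7.02×10^8 J/(m^2 K).
Angular frequency ω = 2π / T = 2π / 3.15×10^7 s = 1.99×10^-7 s⁻¹.
Cω = 7.02×10^8 × 1.99×10^-7 = 140 W/(m²·K).
Amplitude A = F₀ / (Cω) = 90.1 / 140 = 0.644 K.

0.644 K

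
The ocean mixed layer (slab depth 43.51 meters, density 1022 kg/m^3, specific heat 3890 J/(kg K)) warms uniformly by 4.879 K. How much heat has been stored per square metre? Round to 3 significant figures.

8.44×10^8

Areal heat capacity C = ρ c_p D = 1022 × 3890 × 43.51 = 1.73×10^8 J/(m²·K).
ΔQ = C ΔT = 1.73×10^8 × 4.879 = 8.44×10^8 J/m².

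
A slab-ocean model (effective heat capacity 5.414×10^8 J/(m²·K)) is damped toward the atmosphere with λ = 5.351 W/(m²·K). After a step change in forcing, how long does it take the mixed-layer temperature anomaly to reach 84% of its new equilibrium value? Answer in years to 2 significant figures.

5.9 years

Areal heat capacity C = 5.414×10^8 J/(m²·K) (given).
τ = C / λ = 5.41×10^8 / 5.351 = 1.01×10^8 s.
Fraction reached: 1 − e^(−t/τ) = 0.84 ⇒ t = −τ ln(1 − 0.84) = τ × 1.83.
t = 1.85×10^8 s = 5.88 years.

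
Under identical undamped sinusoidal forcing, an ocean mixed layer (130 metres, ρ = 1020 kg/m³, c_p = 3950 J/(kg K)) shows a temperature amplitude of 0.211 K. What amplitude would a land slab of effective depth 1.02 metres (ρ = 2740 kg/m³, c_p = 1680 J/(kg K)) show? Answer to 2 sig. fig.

24 K

C_ocean = 5.24×10^8 J/(m²·K); C_land = 4.70×10^6 J/(m²·K).
A ∝ 1/C ⇒ A_land = A_ocean × C_ocean/C_land = 0.211 × 112 = 23.5 K.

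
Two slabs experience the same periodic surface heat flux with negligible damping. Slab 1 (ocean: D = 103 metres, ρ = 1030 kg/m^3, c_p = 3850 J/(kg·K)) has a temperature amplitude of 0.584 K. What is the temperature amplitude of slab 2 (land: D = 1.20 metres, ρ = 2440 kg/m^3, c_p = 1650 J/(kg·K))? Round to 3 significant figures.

49.4 K

C_ocean = 4.08×10^8 J/(m²·K); C_land = 4.83×10^6 J/(m²·K).
A ∝ 1/C ⇒ A_land = A_ocean × C_ocean/C_land = 0.584 × 84.5 = 49.4 K.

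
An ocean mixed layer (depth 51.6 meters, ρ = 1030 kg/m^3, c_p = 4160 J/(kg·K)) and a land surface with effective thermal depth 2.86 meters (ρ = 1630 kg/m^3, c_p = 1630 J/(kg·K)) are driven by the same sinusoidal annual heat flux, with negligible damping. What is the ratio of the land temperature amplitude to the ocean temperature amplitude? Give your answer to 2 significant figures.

29

C_ocean = 1030 × 4160 × 51.6 = 2.21×10^8 J/(m²·K).
C_land = 1630 × 1630 × 2.86 = 7.60×10^6 J/(m²·K).
Undamped amplitude ∝ 1/C, so A_land/A_ocean = C_ocean/C_land = 29.1.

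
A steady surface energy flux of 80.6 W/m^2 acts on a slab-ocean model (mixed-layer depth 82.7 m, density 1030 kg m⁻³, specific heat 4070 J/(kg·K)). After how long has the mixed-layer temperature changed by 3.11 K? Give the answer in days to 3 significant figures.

155 days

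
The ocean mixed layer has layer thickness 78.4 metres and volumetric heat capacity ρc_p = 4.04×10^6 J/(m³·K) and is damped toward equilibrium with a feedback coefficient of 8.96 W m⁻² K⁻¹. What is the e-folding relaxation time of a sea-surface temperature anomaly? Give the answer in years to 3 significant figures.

Areal heat capacity C = ρc_p × D = 4.04×10^6 × 78.4 = 3.17×10^8 J m⁻² K⁻¹.
Relaxation time τ = C / λ = 3.17×10^8 / 8.96 = 3.54×10^7 s.
In years: 3.54×10^7 s / (3.156×10^7 s/year) = 1.12 years.

1.12 years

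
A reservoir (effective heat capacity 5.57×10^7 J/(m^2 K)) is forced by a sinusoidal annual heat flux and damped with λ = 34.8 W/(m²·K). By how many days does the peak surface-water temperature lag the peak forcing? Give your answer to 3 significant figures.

17.9 days

Areal heat capacity C = 5.57×10^7 J/(m^2 K) (given).
ω = 2π / 3.15×10^7 s = 1.99×10^-7 s⁻¹.
Phase lag φ = arctan(Cω/λ) = arctan(11.1/34.8) = 0.309 rad.
Time lag = φ / ω = 0.309 / 1.99×10^-7 = 1.55×10^6 s = 17.9 days.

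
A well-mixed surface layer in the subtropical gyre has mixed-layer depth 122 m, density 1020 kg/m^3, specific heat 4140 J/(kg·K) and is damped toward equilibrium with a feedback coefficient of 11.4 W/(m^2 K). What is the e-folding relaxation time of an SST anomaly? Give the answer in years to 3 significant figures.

Areal heat capacity C = ρ c_p D = 1020 × 4140 × 122 = 5.15×10^8 J m⁻² K⁻¹.
Relaxation time τ = C / λ = 5.15×10^8 / 11.4 = 4.52×10^7 s.
In years: 4.52×10^7 s / (3.156×10^7 s/year) = 1.43 years.

1.43 years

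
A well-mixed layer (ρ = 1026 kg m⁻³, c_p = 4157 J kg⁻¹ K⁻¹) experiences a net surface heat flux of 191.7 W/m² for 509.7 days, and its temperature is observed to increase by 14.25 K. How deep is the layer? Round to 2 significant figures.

140 m

Heat input Q = F Δt = 191.7 × 4.40×10^7 s = 8.44×10^9 J/m².
Required areal heat capacity C = Q / ΔT = 5.92×10^8 J/(m²·K).
Depth D = C / (ρ c_p) = 5.92×10^8 / (1026 × 4157) = 139 m.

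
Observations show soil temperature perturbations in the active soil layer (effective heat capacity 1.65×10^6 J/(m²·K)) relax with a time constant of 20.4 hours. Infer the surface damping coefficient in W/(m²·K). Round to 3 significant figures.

Areal heat capacity C = 1.65×10^6 J/(m²·K) (given).
τ = 20.4 hours = 73400 s.
λ = C / τ = 1.65×10^6 / 73400 = 22.5 W/(m²·K).

22.5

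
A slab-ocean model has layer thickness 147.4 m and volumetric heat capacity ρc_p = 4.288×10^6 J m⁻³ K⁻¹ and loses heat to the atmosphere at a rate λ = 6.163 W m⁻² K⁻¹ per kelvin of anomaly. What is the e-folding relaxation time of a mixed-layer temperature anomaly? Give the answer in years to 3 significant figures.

3.25 years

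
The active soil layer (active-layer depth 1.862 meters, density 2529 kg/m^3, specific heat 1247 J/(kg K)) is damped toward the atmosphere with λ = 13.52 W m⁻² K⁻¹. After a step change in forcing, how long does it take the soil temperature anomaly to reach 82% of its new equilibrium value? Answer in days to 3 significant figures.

Areal heat capacity C = ρ c_p D = 2529 × 1247 × 1.862 = 5.87×10^6 J/(m²·K).
τ = C / λ = 5.87×10^6 / 13.52 = 4.34×10^5 s.
Fraction reached: 1 − e^(−t/τ) = 0.82 ⇒ t = −τ ln(1 − 0.82) = τ × 1.71.
t = 7.45×10^5 s = 8.62 days.

8.62 days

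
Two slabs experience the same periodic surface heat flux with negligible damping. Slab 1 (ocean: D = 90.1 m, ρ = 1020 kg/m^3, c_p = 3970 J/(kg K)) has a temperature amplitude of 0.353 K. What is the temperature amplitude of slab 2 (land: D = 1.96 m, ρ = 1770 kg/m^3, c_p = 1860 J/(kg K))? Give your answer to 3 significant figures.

C_ocean = 3.65×10^8 J/(m²·K); C_land = 6.45×10^6 J/(m²·K).
A ∝ 1/C ⇒ A_land = A_ocean × C_ocean/C_land = 0.353 × 56.5 = 20.0 K.

20.0 K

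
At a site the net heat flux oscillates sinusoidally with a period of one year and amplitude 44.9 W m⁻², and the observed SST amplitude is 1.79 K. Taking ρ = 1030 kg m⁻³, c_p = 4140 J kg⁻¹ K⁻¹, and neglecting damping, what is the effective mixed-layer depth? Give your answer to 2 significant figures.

ω = 2π / 3.15×10^7 s = 1.99×10^-7 s⁻¹.
Required C = F₀ / (A ω) = 44.9 / (1.79 × 1.99×10^-7) = 1.26×10^8 J/(m²·K).
D = C / (ρ c_p) = 1.26×10^8 / (1030 × 4140) = 29.5 m.

30 m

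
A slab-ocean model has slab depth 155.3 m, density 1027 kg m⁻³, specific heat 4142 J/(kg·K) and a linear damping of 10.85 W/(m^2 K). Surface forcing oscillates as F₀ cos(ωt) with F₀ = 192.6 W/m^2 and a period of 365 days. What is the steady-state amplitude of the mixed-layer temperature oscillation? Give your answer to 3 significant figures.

1.46 K

Areal heat capacity C = ρ c_p D = 1027 × 4142 × 155.3 = 6.61×10^8 J/(m^2 K).
Angular frequency ω = 2π / T = 2π / 3.15×10^7 s = 1.99×10^-7 s⁻¹.
√((Cω)² + λ²) = √((132)² + 10.85²) = 132 W/(m²·K).
Amplitude A = F₀ / √((Cω)²+λ²) = 192.6 / 132 = 1.46 K.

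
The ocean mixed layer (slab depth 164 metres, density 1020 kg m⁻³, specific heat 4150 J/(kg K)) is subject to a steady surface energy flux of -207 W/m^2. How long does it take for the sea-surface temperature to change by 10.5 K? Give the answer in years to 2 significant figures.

Areal heat capacity C = ρ c_p D = 1020 × 4150 × 164 = 6.94×10^8 J/(m²·K).
Time required: Δt = C ΔT / F = 6.94×10^8 × -10.5 / -207 = 3.52×10^7 s.
In years: 3.52×10^7 s / (3.156×10^7 s/year) = 1.12 years.

1.1 years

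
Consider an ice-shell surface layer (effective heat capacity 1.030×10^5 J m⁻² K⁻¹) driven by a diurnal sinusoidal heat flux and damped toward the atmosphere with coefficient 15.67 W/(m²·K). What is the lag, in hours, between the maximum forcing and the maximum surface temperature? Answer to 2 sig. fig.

1.7 hours

Areal heat capacity C = 1.030×10^5 J m⁻² K⁻¹ (given).
ω = 2π / 86400 s = 7.27×10^-5 s⁻¹.
Phase lag φ = arctan(Cω/λ) = arctan(7.49/15.67) = 0.446 rad.
Time lag = φ / ω = 0.446 / 7.27×10^-5 = 6130 s = 1.70 hours.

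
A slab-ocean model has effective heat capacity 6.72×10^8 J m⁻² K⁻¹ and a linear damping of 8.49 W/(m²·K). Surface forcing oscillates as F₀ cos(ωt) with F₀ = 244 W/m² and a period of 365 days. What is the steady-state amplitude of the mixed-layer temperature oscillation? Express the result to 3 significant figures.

1.82 K

Areal heat capacity C = 6.72×10^8 J m⁻² K⁻¹ (given).
Angular frequency ω = 2π / T = 2π / 3.15×10^7 s = 1.99×10^-7 s⁻¹.
√((Cω)² + λ²) = √((134)² + 8.49²) = 134 W/(m²·K).
Amplitude A = F₀ / √((Cω)²+λ²) = 244 / 134 = 1.82 K.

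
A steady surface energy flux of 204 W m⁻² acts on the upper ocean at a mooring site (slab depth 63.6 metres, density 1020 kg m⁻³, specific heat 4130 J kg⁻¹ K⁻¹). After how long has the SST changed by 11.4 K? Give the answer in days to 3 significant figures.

173 days

Areal heat capacity C = ρ c_p D = 1020 × 4130 × 63.6 = 2.68×10^8 J/(m^2 K).
Time required: Δt = C ΔT / F = 2.68×10^8 × 11.4 / 204 = 1.50×10^7 s.
In days: 1.50×10^7 s / (86400 s/day) = 173 days.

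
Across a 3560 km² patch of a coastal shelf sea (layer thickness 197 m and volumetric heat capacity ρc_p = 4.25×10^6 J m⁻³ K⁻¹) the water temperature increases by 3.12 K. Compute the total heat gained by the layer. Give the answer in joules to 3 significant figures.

Areal heat capacity C = ρc_p × D = 4.25×10^6 × 197 = 8.37×10^8 J m⁻² K⁻¹.
Heat per unit area: q = C ΔT = 8.37×10^8 × 3.12 = 2.61×10^9 J/m².
Total heat: Q = q × A = 2.61×10^9 × (3560 × 10⁶ m²) = 9.30×10^18 J.

9.30×10^18 J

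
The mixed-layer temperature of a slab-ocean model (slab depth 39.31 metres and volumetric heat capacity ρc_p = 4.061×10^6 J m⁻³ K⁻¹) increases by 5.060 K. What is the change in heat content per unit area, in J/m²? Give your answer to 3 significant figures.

8.08×10^8

Areal heat capacity C = ρc_p × D = 4.061×10^6 × 39.31 = 1.60×10^8 J/(m²·K).
ΔQ = C ΔT = 1.60×10^8 × 5.060 = 8.08×10^8 J/m².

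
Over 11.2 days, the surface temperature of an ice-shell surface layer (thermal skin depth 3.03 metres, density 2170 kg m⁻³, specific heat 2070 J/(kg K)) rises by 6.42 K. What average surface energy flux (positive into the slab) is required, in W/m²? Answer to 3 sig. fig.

90.3

Areal heat capacity C = ρ c_p D = 2170 × 2070 × 3.03 = 1.36×10^7 J m⁻² K⁻¹.
Required heat per unit area: Q = C ΔT = 1.36×10^7 × 6.42 = 8.74×10^7 J/m².
Flux F = Q / Δt = 8.74×10^7 / 9.68×10^5 s = 90.3 W/m².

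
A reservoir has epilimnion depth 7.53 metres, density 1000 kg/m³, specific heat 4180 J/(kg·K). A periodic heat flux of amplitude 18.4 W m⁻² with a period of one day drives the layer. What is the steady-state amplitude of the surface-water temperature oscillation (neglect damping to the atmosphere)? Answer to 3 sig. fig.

Areal heat capacity C = ρ c_p D = 1000 × 4180 × 7.53 = 3.15×10^7 J/(m²·K).
Angular frequency ω = 2π / T = 2π / 86400 s = 7.27×10^-5 s⁻¹.
Cω = 3.15×10^7 × 7.27×10^-5 = 2290 W/(m²·K).
Amplitude A = F₀ / (Cω) = 18.4 / 2290 = 0.00804 K.

0.00804 K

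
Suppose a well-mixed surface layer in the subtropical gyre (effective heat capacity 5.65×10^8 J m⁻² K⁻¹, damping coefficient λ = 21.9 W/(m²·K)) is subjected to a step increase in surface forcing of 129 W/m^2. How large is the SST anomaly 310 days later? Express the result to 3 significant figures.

Areal heat capacity C = 5.65×10^8 J m⁻² K⁻¹ (given).
τ = C / λ = 5.65×10^8 / 21.9 = 2.58×10^7 s.
Equilibrium anomaly ΔT_eq = F / λ = 129 / 21.9 = 5.89 K.
t = 310 days = 2.68×10^7 s, so t/τ = 1.04.
ΔT(t) = ΔT_eq (1 − e^(−t/τ)) = 5.89 × (1 − e^−1.04) = 3.80 K.

3.80 K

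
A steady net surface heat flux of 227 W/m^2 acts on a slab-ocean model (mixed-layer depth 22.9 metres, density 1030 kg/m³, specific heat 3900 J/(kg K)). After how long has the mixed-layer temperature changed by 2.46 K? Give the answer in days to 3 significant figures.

11.5 days

Areal heat capacity C = ρ c_p D = 1030 × 3900 × 22.9 = 9.20×10^7 J/(m^2 K).
Time required: Δt = C ΔT / F = 9.20×10^7 × 2.46 / 227 = 9.97×10^5 s.
In days: 9.97×10^5 s / (86400 s/day) = 11.5 days.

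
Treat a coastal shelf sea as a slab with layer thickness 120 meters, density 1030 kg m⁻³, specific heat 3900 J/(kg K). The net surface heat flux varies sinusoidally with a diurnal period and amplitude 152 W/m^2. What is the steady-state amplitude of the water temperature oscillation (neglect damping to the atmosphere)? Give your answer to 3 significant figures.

0.00434 K

Areal heat capacity C = ρ c_p D = 1030 × 3900 × 120 = 4.82×10^8 J m⁻² K⁻¹.
Angular frequency ω = 2π / T = 2π / 86400 s = 7.27×10^-5 s⁻¹.
Cω = 4.82×10^8 × 7.27×10^-5 = 35100 W/(m²·K).
Amplitude A = F₀ / (Cω) = 152 / 35100 = 0.00434 K.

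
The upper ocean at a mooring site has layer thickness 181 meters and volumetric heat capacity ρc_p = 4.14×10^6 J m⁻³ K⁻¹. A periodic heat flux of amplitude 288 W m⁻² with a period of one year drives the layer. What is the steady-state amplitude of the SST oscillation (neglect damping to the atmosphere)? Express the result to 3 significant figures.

1.93 K

Areal heat capacity C = ρc_p × D = 4.14×10^6 × 181 = 7.49×10^8 J/(m²·K).
Angular frequency ω = 2π / T = 2π / 3.15×10^7 s = 1.99×10^-7 s⁻¹.
Cω = 7.49×10^8 × 1.99×10^-7 = 149 W/(m²·K).
Amplitude A = F₀ / (Cω) = 288 / 149 = 1.93 K.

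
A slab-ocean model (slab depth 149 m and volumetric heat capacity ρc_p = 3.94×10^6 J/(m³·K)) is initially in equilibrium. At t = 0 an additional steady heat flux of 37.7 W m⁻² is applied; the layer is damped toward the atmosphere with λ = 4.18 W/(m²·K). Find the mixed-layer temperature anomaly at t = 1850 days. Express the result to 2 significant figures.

6.1 K

Areal heat capacity C = ρc_p × D = 3.94×10^6 × 149 = 5.87×10^8 J/(m²·K).
τ = C / λ = 5.87×10^8 / 4.18 = 1.40×10^8 s.
Equilibrium anomaly ΔT_eq = F / λ = 37.7 / 4.18 = 9.02 K.
t = 1850 days = 1.60×10^8 s, so t/τ = 1.14.
ΔT(t) = ΔT_eq (1 − e^(−t/τ)) = 9.02 × (1 − e^−1.14) = 6.13 K.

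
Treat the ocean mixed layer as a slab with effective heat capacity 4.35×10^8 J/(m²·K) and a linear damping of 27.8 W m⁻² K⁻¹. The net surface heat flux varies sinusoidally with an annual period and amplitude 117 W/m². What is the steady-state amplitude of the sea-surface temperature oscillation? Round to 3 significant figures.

Areal heat capacity C = 4.35×10^8 J/(m²·K) (given).
Angular frequency ω = 2π / T = 2π / 3.15×10^7 s = 1.99×10^-7 s⁻¹.
√((Cω)² + λ²) = √((86.7)² + 27.8²) = 91.0 W/(m²·K).
Amplitude A = F₀ / √((Cω)²+λ²) = 117 / 91.0 = 1.29 K.

1.29 K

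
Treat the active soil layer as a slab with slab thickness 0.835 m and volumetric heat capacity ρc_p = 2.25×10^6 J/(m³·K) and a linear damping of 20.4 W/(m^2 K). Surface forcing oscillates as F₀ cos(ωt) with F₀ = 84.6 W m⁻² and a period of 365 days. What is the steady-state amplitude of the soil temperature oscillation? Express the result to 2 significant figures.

4.1 K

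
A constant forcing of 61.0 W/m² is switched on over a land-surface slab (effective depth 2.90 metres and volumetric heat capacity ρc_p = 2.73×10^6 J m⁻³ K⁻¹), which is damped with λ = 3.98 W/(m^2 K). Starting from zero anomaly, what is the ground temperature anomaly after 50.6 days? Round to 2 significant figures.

14 K

Areal heat capacity C = ρc_p × D = 2.73×10^6 × 2.90 = 7.92×10^6 J/(m^2 K).
τ = C / λ = 7.92×10^6 / 3.98 = 1.99×10^6 s.
Equilibrium anomaly ΔT_eq = F / λ = 61.0 / 3.98 = 15.3 K.
t = 50.6 days = 4.37×10^6 s, so t/τ = 2.20.
ΔT(t) = ΔT_eq (1 − e^(−t/τ)) = 15.3 × (1 − e^−2.20) = 13.6 K.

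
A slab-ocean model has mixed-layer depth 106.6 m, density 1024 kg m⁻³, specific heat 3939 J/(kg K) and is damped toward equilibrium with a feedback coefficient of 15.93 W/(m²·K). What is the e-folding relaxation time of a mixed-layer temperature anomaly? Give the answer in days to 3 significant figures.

Areal heat capacity C = ρ c_p D = 1024 × 3939 × 106.6 = 4.30×10^8 J m⁻² K⁻¹.
Relaxation time τ = C / λ = 4.30×10^8 / 15.93 = 2.70×10^7 s.
In days: 2.70×10^7 s / (86400 s/day) = 312 days.

312 days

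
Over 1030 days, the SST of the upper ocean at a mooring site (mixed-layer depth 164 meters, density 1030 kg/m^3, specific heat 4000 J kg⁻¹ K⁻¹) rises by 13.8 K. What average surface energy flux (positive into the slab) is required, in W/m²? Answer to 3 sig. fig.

105

Areal heat capacity C = ρ c_p D = 1030 × 4000 × 164 = 6.76×10^8 J/(m²·K).
Required heat per unit area: Q = C ΔT = 6.76×10^8 × 13.8 = 9.32×10^9 J/m².
Flux F = Q / Δt = 9.32×10^9 / 8.90×10^7 s = 105 W/m².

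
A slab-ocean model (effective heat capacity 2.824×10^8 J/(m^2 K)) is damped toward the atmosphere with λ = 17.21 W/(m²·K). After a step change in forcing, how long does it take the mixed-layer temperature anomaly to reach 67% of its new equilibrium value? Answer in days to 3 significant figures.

Areal heat capacity C = 2.824×10^8 J/(m^2 K) (given).
τ = C / λ = 2.82×10^8 / 17.21 = 1.64×10^7 s.
Fraction reached: 1 − e^(−t/τ) = 0.67 ⇒ t = −τ ln(1 − 0.67) = τ × 1.11.
t = 1.82×10^7 s = 211 days.

211 days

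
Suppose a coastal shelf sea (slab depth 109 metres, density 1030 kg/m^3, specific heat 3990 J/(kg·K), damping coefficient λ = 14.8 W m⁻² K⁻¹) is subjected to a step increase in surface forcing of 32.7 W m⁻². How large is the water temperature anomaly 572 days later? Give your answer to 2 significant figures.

Areal heat capacity C = ρ c_p D = 1030 × 3990 × 109 = 4.48×10^8 J/(m^2 K).
τ = C / λ = 4.48×10^8 / 14.8 = 3.03×10^7 s.
Equilibrium anomaly ΔT_eq = F / λ = 32.7 / 14.8 = 2.21 K.
t = 572 days = 4.94×10^7 s, so t/τ = 1.63.
ΔT(t) = ΔT_eq (1 − e^(−t/τ)) = 2.21 × (1 − e^−1.63) = 1.78 K.

1.8 K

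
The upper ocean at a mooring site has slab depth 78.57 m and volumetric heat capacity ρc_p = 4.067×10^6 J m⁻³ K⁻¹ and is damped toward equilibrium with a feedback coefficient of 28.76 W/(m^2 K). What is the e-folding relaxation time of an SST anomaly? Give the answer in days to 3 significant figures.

Areal heat capacity C = ρc_p × D = 4.067×10^6 × 78.57 = 3.20×10^8 J/(m^2 K).
Relaxation time τ = C / λ = 3.20×10^8 / 28.76 = 1.11×10^7 s.
In days: 1.11×10^7 s / (86400 s/day) = 129 days.

129 days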